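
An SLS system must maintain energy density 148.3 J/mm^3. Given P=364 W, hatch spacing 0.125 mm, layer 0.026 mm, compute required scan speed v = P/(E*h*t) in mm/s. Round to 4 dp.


v = 364 / (148.3*0.125*0.026) = 755.2259 mm/s


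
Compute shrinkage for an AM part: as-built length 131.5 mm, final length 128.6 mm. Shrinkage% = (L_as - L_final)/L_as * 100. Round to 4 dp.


Shrinkage = ((131.5-128.6)/131.5)*100 = 2.2053 %


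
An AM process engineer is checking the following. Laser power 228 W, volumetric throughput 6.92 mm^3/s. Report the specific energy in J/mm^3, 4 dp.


SE = 228 / 6.92 = 32.948 J/mm^3


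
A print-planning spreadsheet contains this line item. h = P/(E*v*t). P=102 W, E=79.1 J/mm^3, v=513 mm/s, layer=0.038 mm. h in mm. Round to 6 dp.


h = 102 / (79.1*513*0.038) = 0.066149 mm


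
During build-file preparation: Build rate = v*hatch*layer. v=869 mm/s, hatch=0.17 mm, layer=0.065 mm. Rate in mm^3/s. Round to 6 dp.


Rate = 869 * 0.17 * 0.065 = 9.60245 mm^3/s


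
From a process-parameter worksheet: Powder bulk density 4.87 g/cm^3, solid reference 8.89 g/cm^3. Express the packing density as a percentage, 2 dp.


Packing = (4.87/8.89)*100 = 54.78 %


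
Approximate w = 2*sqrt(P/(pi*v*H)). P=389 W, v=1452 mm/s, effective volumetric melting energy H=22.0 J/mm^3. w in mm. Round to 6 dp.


w = 2*sqrt(389/(pi*1452*22.0)) = 0.124519 mm


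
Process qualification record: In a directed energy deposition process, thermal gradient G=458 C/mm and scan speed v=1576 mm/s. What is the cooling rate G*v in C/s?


CR = 458 * 1576 = 721808 C/s


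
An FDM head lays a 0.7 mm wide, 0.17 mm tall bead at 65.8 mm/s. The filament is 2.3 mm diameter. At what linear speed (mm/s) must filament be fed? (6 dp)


Q = 0.7 * 0.17 * 65.8 = 7.8302 mm^3/s
A_fil = pi*(2.3/2)^2 = 4.15475628 mm^2
v_feed = 7.8302 / 4.15475628 = 1.884635 mm/s


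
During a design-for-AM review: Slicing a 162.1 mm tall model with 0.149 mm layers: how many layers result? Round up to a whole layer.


Layers = ceil(162.1/0.149) = 1088


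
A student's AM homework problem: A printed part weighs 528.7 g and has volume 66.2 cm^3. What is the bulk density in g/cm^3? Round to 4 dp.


rho = 528.7 / 66.2 = 7.9864 g/cm^3


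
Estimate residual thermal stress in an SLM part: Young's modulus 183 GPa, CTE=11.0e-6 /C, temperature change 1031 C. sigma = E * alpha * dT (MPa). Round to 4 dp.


sigma = 183*1000 * 11.0e-6 * 1031 = 2075.403 MPa


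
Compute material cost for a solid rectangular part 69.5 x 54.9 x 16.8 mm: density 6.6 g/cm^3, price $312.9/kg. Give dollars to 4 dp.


V = 69.5 * 54.9 * 16.8 = 64101.24 mm^3 = 64.10124 cm^3
Mass = 64.10124 * 6.6 / 1000 = 0.42306818 kg
Cost = 0.42306818 * 312.9 = 132.378 $


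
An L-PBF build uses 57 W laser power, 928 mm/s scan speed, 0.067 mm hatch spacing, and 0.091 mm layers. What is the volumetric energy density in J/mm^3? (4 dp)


E = 57 / (928*0.067*0.091) = 10.0742 J/mm^3


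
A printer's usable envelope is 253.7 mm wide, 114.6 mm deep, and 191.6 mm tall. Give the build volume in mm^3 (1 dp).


V = 253.7 * 114.6 * 191.6 = 5570582.2 mm^3


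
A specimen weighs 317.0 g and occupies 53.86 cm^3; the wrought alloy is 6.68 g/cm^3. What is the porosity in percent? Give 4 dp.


rho_part = 317.0 / 53.86 = 5.88562941 g/cm^3
Porosity = (1 - 5.88562941/6.68)*100 = 11.8918 %


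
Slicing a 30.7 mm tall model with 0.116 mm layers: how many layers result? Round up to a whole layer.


Layers = ceil(30.7/0.116) = 265


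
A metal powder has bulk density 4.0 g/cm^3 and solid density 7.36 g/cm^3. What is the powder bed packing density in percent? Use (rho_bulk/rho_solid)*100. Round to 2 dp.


Packing = (4.0/7.36)*100 = 54.35 %


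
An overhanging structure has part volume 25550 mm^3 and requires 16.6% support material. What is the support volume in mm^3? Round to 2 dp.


V_support = 25550 * 0.166 = 4241.3 mm^3


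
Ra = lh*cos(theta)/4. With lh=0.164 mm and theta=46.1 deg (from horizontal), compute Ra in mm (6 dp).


Ra = 0.164 * cos(46.1) / 4 = 0.028429 mm


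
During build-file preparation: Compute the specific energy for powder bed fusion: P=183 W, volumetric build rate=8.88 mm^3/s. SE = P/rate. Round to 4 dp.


SE = 183 / 8.88 = 20.6081 J/mm^3


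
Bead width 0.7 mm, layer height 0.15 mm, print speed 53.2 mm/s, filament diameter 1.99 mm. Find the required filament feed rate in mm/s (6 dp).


Q = 0.7 * 0.15 * 53.2 = 5.586 mm^3/s
A_fil = pi*(1.99/2)^2 = 3.11025527 mm^2
v_feed = 5.586 / 3.11025527 = 1.795994 mm/s


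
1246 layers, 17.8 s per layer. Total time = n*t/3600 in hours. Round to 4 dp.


t = 1246 * 17.8 / 3600 = 6.1608 hrs


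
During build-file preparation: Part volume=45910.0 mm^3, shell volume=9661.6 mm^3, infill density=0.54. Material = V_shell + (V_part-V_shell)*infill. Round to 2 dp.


V_infill = (45910.0 - 9661.6) * 0.54 = 19574.14
V_total = 9661.6 + 19574.14 = 29235.74 mm^3


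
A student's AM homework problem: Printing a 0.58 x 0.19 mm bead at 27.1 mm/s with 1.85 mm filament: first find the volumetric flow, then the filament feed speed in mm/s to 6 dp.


Q = 0.58 * 0.19 * 27.1 = 2.98642 mm^3/s
A_fil = pi*(1.85/2)^2 = 2.68802521 mm^2
v_feed = 2.98642 / 2.68802521 = 1.111009 mm/s


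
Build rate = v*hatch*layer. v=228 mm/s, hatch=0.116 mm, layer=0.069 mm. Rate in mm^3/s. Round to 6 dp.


Rate = 228 * 0.116 * 0.069 = 1.824912 mm^3/s


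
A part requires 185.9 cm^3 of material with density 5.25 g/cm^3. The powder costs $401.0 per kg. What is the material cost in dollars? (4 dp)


Mass = 185.9*5.25/1000 = 0.975975 kg
Cost = 0.975975 * 401.0 = 391.366 $


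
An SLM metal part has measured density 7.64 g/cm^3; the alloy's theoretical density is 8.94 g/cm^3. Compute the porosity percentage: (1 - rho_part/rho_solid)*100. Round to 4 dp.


Porosity = (1-7.64/8.94)*100 = 14.5414 %


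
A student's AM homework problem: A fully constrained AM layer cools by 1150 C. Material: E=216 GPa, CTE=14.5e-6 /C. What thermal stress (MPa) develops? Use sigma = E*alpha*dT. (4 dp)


sigma = 216*1000 * 14.5e-6 * 1150 = 3601.8 MPa


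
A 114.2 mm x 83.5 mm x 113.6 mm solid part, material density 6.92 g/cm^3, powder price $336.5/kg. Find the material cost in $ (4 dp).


V = 114.2 * 83.5 * 113.6 = 1083255.52 mm^3 = 1083.25552 cm^3
Mass = 1083.25552 * 6.92 / 1000 = 7.4961282 kg
Cost = 7.4961282 * 336.5 = 2522.4471 $


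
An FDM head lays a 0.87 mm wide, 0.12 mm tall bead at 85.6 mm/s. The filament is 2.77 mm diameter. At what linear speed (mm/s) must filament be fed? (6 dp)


Q = 0.87 * 0.12 * 85.6 = 8.93664 mm^3/s
A_fil = pi*(2.77/2)^2 = 6.02628157 mm^2
v_feed = 8.93664 / 6.02628157 = 1.482944 mm/s


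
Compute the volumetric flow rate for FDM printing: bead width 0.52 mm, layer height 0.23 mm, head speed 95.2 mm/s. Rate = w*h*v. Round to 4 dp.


Rate = 0.52 * 0.23 * 95.2 = 11.3859 mm^3/s


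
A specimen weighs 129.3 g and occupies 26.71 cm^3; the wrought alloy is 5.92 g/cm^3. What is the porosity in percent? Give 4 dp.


rho_part = 129.3 / 26.71 = 4.84088356 g/cm^3
Porosity = (1 - 4.84088356/5.92)*100 = 18.2283 %


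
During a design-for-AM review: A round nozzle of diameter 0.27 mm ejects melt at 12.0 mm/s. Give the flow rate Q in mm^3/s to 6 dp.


A = pi*(0.27/2)^2 = 0.05725553 mm^2
Q = 0.05725553 * 12.0 = 0.687066 mm^3/s


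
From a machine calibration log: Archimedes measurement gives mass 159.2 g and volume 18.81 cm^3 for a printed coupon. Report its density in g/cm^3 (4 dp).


rho = 159.2 / 18.81 = 8.4636 g/cm^3


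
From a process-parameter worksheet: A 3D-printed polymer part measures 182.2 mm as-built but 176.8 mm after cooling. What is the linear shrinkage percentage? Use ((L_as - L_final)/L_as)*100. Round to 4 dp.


Shrinkage = ((182.2-176.8)/182.2)*100 = 2.9638 %


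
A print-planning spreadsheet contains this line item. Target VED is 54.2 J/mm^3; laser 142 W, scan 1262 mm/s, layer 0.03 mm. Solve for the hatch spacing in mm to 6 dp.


h = 142 / (54.2*1262*0.03) = 0.0692 mm


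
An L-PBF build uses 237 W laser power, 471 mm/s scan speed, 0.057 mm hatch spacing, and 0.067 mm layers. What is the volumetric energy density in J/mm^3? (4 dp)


E = 237 / (471*0.057*0.067) = 131.7582 J/mm^3


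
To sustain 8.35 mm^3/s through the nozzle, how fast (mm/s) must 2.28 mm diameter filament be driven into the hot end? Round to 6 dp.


A = pi*(2.28/2)^2 = 4.082814
v = 8.35 / 4.082814 = 2.045158 mm/s


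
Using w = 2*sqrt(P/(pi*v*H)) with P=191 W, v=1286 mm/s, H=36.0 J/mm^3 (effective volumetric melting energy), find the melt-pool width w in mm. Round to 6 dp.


w = 2*sqrt(191/(pi*1286*36.0)) = 0.072477 mm


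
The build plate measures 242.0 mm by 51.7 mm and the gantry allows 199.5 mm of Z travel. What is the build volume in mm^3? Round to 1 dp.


V = 242.0 * 51.7 * 199.5 = 2496024.3 mm^3


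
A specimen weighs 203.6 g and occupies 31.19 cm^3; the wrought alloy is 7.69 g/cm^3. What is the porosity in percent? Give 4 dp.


rho_part = 203.6 / 31.19 = 6.52773325 g/cm^3
Porosity = (1 - 6.52773325/7.69)*100 = 15.114 %


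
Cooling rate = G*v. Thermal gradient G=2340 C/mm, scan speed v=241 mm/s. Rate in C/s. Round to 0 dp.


CR = 2340 * 241 = 563940 C/s


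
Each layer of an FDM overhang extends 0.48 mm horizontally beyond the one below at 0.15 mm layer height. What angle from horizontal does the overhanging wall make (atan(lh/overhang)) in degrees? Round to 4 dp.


angle = atan(0.15/0.48) = 17.354 degrees


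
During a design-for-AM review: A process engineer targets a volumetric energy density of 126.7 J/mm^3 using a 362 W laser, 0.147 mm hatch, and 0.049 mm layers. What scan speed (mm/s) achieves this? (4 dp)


v = 362 / (126.7*0.147*0.049) = 396.6601 mm/s


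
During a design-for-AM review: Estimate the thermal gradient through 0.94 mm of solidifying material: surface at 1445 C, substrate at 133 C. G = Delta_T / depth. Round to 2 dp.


G = (1445-133)/0.94 = 1395.74 C/mm


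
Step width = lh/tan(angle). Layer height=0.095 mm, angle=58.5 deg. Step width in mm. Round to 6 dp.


step = 0.095 / tan(58.5) = 0.058216 mm


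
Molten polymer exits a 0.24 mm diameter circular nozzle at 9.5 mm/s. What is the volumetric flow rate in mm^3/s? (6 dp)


A = pi*(0.24/2)^2 = 0.04523893 mm^2
Q = 0.04523893 * 9.5 = 0.42977 mm^3/s


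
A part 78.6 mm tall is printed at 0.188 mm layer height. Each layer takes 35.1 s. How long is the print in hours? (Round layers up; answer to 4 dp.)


Layers = ceil(78.6/0.188) = 419
t = 419 * 35.1 / 3600 = 4.0853 hrs


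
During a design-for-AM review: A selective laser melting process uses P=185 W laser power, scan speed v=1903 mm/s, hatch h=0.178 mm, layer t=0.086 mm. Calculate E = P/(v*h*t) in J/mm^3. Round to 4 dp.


E = 185 / (1903*0.178*0.086) = 6.3506 J/mm^3


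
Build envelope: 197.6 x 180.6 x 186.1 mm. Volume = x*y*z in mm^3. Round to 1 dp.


V = 197.6 * 180.6 * 186.1 = 6641268.8 mm^3


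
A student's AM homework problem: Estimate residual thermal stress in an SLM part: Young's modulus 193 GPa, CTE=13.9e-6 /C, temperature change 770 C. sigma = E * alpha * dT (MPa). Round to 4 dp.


sigma = 193*1000 * 13.9e-6 * 770 = 2065.679 MPa


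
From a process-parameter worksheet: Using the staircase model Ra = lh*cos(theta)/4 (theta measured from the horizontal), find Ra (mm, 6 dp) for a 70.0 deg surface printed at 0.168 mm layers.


Ra = 0.168 * cos(70.0) / 4 = 0.014365 mm


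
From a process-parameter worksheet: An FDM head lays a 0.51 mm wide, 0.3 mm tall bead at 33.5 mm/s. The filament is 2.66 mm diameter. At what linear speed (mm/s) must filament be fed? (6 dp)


Q = 0.51 * 0.3 * 33.5 = 5.1255 mm^3/s
A_fil = pi*(2.66/2)^2 = 5.55716324 mm^2
v_feed = 5.1255 / 5.55716324 = 0.922323 mm/s


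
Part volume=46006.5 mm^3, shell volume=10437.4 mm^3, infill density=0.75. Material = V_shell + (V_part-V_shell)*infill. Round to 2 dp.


V_infill = (46006.5 - 10437.4) * 0.75 = 26676.83
V_total = 10437.4 + 26676.83 = 37114.23 mm^3


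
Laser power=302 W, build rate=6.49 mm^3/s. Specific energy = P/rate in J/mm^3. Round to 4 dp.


SE = 302 / 6.49 = 46.5331 J/mm^3


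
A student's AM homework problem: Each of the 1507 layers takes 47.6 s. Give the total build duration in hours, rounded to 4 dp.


t = 1507 * 47.6 / 3600 = 19.9259 hrs


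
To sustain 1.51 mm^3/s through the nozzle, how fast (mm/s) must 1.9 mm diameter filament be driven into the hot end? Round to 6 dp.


A = pi*(1.9/2)^2 = 2.835287
v = 1.51 / 2.835287 = 0.532574 mm/s


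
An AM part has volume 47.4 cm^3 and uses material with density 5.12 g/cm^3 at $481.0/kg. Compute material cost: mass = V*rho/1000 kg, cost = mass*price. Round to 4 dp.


Mass = 47.4*5.12/1000 = 0.242688 kg
Cost = 0.242688 * 481.0 = 116.7329 $


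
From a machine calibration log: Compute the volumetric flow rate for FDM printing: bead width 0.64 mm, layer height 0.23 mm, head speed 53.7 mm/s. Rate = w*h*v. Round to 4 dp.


Rate = 0.64 * 0.23 * 53.7 = 7.9046 mm^3/s


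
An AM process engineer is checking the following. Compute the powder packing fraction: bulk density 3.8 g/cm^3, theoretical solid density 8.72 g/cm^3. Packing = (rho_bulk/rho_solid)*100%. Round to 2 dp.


Packing = (3.8/8.72)*100 = 43.58 %


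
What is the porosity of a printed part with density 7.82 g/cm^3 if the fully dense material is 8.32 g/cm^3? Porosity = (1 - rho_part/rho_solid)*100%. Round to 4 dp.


Porosity = (1-7.82/8.32)*100 = 6.0096 %


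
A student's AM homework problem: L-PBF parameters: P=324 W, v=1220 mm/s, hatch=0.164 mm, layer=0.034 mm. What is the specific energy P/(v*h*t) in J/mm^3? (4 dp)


Build rate = 1220 * 0.164 * 0.034 = 6.80272 mm^3/s
SE = 324 / 6.80272 = 47.628 J/mm^3


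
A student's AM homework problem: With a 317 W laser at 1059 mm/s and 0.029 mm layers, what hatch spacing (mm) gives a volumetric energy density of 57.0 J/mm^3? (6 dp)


h = 317 / (57.0*1059*0.029) = 0.181088 mm


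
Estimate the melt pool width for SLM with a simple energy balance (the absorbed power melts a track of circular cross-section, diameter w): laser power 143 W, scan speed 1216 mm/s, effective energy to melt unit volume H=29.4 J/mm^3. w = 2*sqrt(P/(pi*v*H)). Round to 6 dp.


w = 2*sqrt(143/(pi*1216*29.4)) = 0.071365 mm


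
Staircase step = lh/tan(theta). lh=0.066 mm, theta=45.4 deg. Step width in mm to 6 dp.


step = 0.066 / tan(45.4) = 0.065085 mm


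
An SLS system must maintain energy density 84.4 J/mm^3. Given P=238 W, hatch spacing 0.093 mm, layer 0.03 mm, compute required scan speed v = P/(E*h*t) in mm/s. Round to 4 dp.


v = 238 / (84.4*0.093*0.03) = 1010.7187 mm/s


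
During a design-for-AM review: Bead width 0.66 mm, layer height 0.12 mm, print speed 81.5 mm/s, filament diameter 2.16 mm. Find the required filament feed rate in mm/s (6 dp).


Q = 0.66 * 0.12 * 81.5 = 6.4548 mm^3/s
A_fil = pi*(2.16/2)^2 = 3.66435367 mm^2
v_feed = 6.4548 / 3.66435367 = 1.761511 mm/s


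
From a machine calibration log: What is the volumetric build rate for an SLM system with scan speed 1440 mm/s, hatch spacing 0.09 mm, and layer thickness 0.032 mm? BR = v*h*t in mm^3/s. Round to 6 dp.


Rate = 1440 * 0.09 * 0.032 = 4.1472 mm^3/s


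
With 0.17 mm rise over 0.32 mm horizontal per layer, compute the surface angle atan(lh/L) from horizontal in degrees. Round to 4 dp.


angle = atan(0.17/0.32) = 27.9795 degrees


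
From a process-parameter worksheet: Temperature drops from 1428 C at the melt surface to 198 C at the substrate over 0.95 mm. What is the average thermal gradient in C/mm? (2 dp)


G = (1428-198)/0.95 = 1294.74 C/mm


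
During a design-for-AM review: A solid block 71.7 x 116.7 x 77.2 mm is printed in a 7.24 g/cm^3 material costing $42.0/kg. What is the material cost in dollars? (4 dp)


V = 71.7 * 116.7 * 77.2 = 645962.508 mm^3 = 645.962508 cm^3
Mass = 645.962508 * 7.24 / 1000 = 4.67676856 kg
Cost = 4.67676856 * 42.0 = 196.4243 $


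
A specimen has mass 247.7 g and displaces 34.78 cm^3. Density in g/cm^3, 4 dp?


rho = 247.7 / 34.78 = 7.1219 g/cm^3


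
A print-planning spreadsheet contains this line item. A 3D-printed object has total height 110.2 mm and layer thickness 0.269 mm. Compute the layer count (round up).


Layers = ceil(110.2/0.269) = 410


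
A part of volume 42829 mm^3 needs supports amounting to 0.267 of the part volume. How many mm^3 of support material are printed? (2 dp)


V_support = 42829 * 0.267 = 11435.34 mm^3


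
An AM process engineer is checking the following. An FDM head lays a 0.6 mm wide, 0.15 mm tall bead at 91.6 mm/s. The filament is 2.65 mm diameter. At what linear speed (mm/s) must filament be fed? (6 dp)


Q = 0.6 * 0.15 * 91.6 = 8.244 mm^3/s
A_fil = pi*(2.65/2)^2 = 5.5154586 mm^2
v_feed = 8.244 / 5.5154586 = 1.494708 mm/s


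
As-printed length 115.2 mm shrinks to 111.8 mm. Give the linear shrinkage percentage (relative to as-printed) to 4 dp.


Shrinkage = ((115.2-111.8)/115.2)*100 = 2.9514 %


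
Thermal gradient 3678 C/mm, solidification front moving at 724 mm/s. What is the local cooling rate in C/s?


CR = 3678 * 724 = 2662872 C/s


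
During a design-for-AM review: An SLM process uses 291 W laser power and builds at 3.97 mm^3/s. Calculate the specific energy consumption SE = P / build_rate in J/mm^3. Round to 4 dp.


SE = 291 / 3.97 = 73.2997 J/mm^3


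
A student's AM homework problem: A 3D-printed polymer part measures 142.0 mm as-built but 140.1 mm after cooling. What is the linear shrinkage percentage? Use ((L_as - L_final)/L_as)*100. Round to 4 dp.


Shrinkage = ((142.0-140.1)/142.0)*100 = 1.338 %


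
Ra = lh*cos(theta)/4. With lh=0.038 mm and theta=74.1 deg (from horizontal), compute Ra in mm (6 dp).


Ra = 0.038 * cos(74.1) / 4 = 0.002603 mm


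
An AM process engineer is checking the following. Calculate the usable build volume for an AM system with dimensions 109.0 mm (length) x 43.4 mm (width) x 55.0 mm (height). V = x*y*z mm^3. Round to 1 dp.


V = 109.0 * 43.4 * 55.0 = 260183.0 mm^3


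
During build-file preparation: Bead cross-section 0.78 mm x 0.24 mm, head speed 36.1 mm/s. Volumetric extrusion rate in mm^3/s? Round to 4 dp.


Rate = 0.78 * 0.24 * 36.1 = 6.7579 mm^3/s


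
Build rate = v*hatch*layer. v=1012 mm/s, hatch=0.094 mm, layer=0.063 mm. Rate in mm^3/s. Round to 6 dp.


Rate = 1012 * 0.094 * 0.063 = 5.993064 mm^3/s


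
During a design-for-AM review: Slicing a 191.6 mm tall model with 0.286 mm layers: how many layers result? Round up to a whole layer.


Layers = ceil(191.6/0.286) = 670


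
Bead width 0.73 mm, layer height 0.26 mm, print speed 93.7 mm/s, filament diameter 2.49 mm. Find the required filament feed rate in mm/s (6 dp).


Q = 0.73 * 0.26 * 93.7 = 17.78426 mm^3/s
A_fil = pi*(2.49/2)^2 = 4.86954715 mm^2
v_feed = 17.78426 / 4.86954715 = 3.652138 mm/s


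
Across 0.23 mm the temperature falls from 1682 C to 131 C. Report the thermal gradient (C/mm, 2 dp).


G = (1682-131)/0.23 = 6743.48 C/mm


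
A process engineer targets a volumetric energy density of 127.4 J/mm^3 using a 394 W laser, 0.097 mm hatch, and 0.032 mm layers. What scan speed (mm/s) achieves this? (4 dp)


v = 394 / (127.4*0.097*0.032) = 996.3343 mm/s


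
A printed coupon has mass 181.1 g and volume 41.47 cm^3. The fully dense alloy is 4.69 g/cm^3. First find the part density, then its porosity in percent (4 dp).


rho_part = 181.1 / 41.47 = 4.3670123 g/cm^3
Porosity = (1 - 4.3670123/4.69)*100 = 6.8867 %


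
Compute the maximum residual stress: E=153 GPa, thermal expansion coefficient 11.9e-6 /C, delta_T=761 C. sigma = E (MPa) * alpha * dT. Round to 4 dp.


sigma = 153*1000 * 11.9e-6 * 761 = 1385.5527 MPa


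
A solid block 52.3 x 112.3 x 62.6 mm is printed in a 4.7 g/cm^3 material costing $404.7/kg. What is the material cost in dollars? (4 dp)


V = 52.3 * 112.3 * 62.6 = 367667.954 mm^3 = 367.667954 cm^3
Mass = 367.667954 * 4.7 / 1000 = 1.72803938 kg
Cost = 1.72803938 * 404.7 = 699.3375 $


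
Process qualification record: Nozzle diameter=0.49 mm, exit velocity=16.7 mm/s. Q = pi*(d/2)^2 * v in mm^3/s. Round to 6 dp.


A = pi*(0.49/2)^2 = 0.1885741 mm^2
Q = 0.1885741 * 16.7 = 3.149187 mm^3/s


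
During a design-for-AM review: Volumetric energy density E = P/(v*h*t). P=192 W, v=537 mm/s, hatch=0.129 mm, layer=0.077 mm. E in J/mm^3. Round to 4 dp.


E = 192 / (537*0.129*0.077) = 35.9954 J/mm^3


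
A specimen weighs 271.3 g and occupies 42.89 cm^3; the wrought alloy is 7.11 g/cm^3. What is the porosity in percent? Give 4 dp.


rho_part = 271.3 / 42.89 = 6.3254838 g/cm^3
Porosity = (1 - 6.3254838/7.11)*100 = 11.034 %


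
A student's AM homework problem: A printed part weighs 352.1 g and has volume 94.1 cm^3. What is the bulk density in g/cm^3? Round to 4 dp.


rho = 352.1 / 94.1 = 3.7418 g/cm^3


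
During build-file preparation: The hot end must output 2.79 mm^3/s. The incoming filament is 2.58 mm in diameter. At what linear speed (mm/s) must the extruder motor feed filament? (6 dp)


A = pi*(2.58/2)^2 = 5.227924
v = 2.79 / 5.227924 = 0.533673 mm/s


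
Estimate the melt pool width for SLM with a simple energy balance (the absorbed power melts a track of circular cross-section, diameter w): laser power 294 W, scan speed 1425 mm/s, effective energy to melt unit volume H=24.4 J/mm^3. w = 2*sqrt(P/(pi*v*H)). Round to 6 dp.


w = 2*sqrt(294/(pi*1425*24.4)) = 0.103759 mm


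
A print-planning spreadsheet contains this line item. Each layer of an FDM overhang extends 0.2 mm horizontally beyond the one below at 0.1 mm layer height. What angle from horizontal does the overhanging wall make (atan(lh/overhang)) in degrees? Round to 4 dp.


angle = atan(0.1/0.2) = 26.5651 degrees


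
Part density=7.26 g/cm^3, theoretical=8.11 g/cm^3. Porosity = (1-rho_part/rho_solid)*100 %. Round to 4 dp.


Porosity = (1-7.26/8.11)*100 = 10.4809 %


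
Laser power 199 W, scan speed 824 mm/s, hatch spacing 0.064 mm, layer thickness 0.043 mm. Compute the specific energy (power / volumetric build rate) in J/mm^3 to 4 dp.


Build rate = 824 * 0.064 * 0.043 = 2.267648 mm^3/s
SE = 199 / 2.267648 = 87.7561 J/mm^3


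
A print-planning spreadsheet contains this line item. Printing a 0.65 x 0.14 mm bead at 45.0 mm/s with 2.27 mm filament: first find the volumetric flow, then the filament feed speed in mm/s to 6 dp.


Q = 0.65 * 0.14 * 45.0 = 4.095 mm^3/s
A_fil = pi*(2.27/2)^2 = 4.0470782 mm^2
v_feed = 4.095 / 4.0470782 = 1.011841 mm/s


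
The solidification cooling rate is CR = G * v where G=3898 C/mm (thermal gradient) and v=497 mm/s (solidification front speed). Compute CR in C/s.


CR = 3898 * 497 = 1937306 C/s


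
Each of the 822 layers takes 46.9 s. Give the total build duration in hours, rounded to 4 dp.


t = 822 * 46.9 / 3600 = 10.7088 hrs


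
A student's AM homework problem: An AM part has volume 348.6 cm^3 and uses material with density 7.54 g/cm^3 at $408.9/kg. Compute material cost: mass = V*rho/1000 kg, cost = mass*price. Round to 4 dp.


Mass = 348.6*7.54/1000 = 2.628444 kg
Cost = 2.628444 * 408.9 = 1074.7708 $


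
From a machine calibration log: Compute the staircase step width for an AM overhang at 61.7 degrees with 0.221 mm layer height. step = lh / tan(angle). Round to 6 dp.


step = 0.221 / tan(61.7) = 0.118996 mm


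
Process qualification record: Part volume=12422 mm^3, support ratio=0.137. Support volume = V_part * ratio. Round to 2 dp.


V_support = 12422 * 0.137 = 1701.81 mm^3


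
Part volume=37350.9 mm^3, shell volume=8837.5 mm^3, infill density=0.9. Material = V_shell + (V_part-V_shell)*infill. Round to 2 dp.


V_infill = (37350.9 - 8837.5) * 0.9 = 25662.06
V_total = 8837.5 + 25662.06 = 34499.56 mm^3


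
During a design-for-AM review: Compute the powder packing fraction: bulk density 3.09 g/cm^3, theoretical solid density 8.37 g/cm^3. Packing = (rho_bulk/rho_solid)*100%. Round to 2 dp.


Packing = (3.09/8.37)*100 = 36.92 %


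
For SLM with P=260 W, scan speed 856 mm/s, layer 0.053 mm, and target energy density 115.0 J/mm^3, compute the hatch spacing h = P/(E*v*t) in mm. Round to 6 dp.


h = 260 / (115.0*856*0.053) = 0.049834 mm


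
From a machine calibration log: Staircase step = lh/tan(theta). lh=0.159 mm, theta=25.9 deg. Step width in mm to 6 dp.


step = 0.159 / tan(25.9) = 0.327448 mm


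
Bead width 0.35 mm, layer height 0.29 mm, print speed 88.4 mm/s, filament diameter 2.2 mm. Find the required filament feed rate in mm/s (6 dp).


Q = 0.35 * 0.29 * 88.4 = 8.9726 mm^3/s
A_fil = pi*(2.2/2)^2 = 3.80132711 mm^2
v_feed = 8.9726 / 3.80132711 = 2.360386 mm/s


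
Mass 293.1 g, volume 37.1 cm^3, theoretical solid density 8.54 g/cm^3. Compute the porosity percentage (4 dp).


rho_part = 293.1 / 37.1 = 7.90026954 g/cm^3
Porosity = (1 - 7.90026954/8.54)*100 = 7.491 %


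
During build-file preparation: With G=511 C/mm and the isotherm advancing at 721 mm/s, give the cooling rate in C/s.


CR = 511 * 721 = 368431 C/s


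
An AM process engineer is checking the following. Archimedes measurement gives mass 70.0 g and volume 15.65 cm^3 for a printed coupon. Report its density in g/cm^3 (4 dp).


rho = 70.0 / 15.65 = 4.4728 g/cm^3


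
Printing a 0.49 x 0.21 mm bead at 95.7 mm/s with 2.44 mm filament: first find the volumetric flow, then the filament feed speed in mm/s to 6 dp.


Q = 0.49 * 0.21 * 95.7 = 9.84753 mm^3/s
A_fil = pi*(2.44/2)^2 = 4.67594651 mm^2
v_feed = 9.84753 / 4.67594651 = 2.105997 mm/s


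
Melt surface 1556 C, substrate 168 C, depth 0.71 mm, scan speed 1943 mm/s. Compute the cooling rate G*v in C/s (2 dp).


G = (1556-168)/0.71 = 1954.92957746 C/mm
CR = 1954.92957746 * 1943 = 3798428.17 C/s


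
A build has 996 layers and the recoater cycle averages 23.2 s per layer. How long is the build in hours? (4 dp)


t = 996 * 23.2 / 3600 = 6.4187 hrs


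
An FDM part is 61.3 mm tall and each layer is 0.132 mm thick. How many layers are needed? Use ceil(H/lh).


Layers = ceil(61.3/0.132) = 465


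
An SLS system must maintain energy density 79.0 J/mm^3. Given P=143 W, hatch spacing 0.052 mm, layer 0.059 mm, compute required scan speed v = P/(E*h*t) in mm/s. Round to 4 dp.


v = 143 / (79.0*0.052*0.059) = 590.0021 mm/s


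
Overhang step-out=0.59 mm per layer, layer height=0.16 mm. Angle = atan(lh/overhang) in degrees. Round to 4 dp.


angle = atan(0.16/0.59) = 15.1729 degrees


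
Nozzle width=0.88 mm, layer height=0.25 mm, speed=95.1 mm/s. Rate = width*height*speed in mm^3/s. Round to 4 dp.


Rate = 0.88 * 0.25 * 95.1 = 20.922 mm^3/s


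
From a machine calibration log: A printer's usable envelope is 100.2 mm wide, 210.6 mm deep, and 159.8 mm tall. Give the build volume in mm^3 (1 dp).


V = 100.2 * 210.6 * 159.8 = 3372118.8 mm^3


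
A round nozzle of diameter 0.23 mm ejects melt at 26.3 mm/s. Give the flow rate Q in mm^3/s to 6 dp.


A = pi*(0.23/2)^2 = 0.04154756 mm^2
Q = 0.04154756 * 26.3 = 1.092701 mm^3/s


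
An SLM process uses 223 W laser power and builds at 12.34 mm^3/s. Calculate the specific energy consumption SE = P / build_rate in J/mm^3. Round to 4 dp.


SE = 223 / 12.34 = 18.0713 J/mm^3


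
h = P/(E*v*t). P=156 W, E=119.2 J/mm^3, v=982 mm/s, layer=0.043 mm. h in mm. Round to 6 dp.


h = 156 / (119.2*982*0.043) = 0.030993 mm


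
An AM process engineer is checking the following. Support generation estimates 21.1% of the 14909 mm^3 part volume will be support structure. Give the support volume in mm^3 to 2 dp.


V_support = 14909 * 0.211 = 3145.8 mm^3


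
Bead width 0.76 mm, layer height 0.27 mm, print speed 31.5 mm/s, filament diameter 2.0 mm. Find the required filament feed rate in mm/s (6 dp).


Q = 0.76 * 0.27 * 31.5 = 6.4638 mm^3/s
A_fil = pi*(2.0/2)^2 = 3.14159265 mm^2
v_feed = 6.4638 / 3.14159265 = 2.057491 mm/s


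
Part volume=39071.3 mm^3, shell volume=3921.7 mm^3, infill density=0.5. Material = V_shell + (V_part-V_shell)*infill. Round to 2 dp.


V_infill = (39071.3 - 3921.7) * 0.5 = 17574.8
V_total = 3921.7 + 17574.8 = 21496.5 mm^3


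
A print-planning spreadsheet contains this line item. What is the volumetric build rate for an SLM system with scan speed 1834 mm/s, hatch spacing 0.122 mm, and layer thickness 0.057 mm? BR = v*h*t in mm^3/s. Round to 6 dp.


Rate = 1834 * 0.122 * 0.057 = 12.753636 mm^3/s


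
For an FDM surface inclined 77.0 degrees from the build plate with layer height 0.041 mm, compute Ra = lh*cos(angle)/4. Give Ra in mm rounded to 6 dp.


Ra = 0.041 * cos(77.0) / 4 = 0.002306 mm


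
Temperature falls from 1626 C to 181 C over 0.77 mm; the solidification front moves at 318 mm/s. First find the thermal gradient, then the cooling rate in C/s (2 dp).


G = (1626-181)/0.77 = 1876.62337662 C/mm
CR = 1876.62337662 * 318 = 596766.23 C/s


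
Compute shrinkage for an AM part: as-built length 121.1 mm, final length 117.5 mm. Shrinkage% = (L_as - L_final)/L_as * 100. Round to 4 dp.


Shrinkage = ((121.1-117.5)/121.1)*100 = 2.9727 %


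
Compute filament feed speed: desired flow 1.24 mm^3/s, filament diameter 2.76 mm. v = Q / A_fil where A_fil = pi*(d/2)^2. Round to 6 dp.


A = pi*(2.76/2)^2 = 5.982849
v = 1.24 / 5.982849 = 0.207259 mm/s


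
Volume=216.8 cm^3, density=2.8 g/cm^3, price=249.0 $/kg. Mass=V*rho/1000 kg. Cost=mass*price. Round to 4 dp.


Mass = 216.8*2.8/1000 = 0.60704 kg
Cost = 0.60704 * 249.0 = 151.153 $


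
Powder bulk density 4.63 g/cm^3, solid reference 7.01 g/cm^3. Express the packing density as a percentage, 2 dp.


Packing = (4.63/7.01)*100 = 66.05 %


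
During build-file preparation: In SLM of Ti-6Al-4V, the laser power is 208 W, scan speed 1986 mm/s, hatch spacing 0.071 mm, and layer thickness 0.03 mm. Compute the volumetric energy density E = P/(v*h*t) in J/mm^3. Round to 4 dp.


E = 208 / (1986*0.071*0.03) = 49.1705 J/mm^3


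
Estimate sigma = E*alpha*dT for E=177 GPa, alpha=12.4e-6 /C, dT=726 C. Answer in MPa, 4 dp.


sigma = 177*1000 * 12.4e-6 * 726 = 1593.4248 MPa


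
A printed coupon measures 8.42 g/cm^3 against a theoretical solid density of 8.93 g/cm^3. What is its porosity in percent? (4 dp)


Porosity = (1-8.42/8.93)*100 = 5.7111 %


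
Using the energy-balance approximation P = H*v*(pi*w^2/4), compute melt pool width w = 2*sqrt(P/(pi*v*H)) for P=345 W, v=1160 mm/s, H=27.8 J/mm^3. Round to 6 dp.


w = 2*sqrt(345/(pi*1160*27.8)) = 0.116711 mm


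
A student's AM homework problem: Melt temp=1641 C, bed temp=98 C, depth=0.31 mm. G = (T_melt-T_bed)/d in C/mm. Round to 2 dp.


G = (1641-98)/0.31 = 4977.42 C/mm


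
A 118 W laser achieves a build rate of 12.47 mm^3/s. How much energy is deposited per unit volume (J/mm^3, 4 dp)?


SE = 118 / 12.47 = 9.4627 J/mm^3


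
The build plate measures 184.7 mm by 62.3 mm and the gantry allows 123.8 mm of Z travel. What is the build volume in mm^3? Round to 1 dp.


V = 184.7 * 62.3 * 123.8 = 1424543.1 mm^3


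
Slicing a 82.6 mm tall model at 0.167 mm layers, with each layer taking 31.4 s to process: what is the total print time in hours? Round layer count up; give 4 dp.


Layers = ceil(82.6/0.167) = 495
t = 495 * 31.4 / 3600 = 4.3175 hrs


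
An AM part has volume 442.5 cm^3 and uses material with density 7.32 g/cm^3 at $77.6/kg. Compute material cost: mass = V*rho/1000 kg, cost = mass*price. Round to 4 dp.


Mass = 442.5*7.32/1000 = 3.2391 kg
Cost = 3.2391 * 77.6 = 251.3542 $


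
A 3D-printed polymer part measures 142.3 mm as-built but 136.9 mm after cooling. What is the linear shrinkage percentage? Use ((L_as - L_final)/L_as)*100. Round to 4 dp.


Shrinkage = ((142.3-136.9)/142.3)*100 = 3.7948 %


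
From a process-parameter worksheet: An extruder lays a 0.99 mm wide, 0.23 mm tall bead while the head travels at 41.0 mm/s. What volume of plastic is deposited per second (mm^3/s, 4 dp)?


Rate = 0.99 * 0.23 * 41.0 = 9.3357 mm^3/s


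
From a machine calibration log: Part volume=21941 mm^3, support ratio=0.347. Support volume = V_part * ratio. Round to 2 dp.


V_support = 21941 * 0.347 = 7613.53 mm^3


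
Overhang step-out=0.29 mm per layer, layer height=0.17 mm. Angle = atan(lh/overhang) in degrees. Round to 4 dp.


angle = atan(0.17/0.29) = 30.3791 degrees


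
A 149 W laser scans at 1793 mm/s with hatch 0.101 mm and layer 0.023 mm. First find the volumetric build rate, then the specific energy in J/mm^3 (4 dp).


Build rate = 1793 * 0.101 * 0.023 = 4.165139 mm^3/s
SE = 149 / 4.165139 = 35.7731 J/mm^3


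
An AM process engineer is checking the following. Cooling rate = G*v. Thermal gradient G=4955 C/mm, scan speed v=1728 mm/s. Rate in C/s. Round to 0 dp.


CR = 4955 * 1728 = 8562240 C/s


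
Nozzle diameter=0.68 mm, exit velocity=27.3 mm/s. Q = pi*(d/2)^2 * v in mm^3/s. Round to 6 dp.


A = pi*(0.68/2)^2 = 0.36316811 mm^2
Q = 0.36316811 * 27.3 = 9.914489 mm^3/s


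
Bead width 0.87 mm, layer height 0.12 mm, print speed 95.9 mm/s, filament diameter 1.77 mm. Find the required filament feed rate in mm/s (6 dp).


Q = 0.87 * 0.12 * 95.9 = 10.01196 mm^3/s
A_fil = pi*(1.77/2)^2 = 2.46057391 mm^2
v_feed = 10.01196 / 2.46057391 = 4.068953 mm/s


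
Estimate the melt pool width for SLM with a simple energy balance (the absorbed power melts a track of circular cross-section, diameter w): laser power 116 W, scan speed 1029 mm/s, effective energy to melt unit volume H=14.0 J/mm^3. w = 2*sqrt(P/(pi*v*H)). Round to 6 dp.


w = 2*sqrt(116/(pi*1029*14.0)) = 0.101254 mm


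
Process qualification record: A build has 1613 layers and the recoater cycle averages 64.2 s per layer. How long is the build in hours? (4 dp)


t = 1613 * 64.2 / 3600 = 28.7652 hrs


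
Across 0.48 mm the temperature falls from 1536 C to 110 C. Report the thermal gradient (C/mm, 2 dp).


G = (1536-110)/0.48 = 2970.83 C/mm


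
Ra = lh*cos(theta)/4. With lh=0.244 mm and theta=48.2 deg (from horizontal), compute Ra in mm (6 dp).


Ra = 0.244 * cos(48.2) / 4 = 0.040658 mm


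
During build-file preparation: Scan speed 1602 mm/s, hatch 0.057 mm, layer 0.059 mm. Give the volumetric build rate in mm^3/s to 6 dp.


Rate = 1602 * 0.057 * 0.059 = 5.387526 mm^3/s


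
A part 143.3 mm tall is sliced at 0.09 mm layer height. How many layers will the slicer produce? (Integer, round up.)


Layers = ceil(143.3/0.09) = 1593


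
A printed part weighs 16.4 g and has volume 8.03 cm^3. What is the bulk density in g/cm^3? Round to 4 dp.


rho = 16.4 / 8.03 = 2.0423 g/cm^3


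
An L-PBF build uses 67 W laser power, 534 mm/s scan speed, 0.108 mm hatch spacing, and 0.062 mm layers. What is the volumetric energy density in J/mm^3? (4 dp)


E = 67 / (534*0.108*0.062) = 18.7378 J/mm^3


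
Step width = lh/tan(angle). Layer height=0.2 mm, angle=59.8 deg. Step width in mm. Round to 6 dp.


step = 0.2 / tan(59.8) = 0.116403 mm


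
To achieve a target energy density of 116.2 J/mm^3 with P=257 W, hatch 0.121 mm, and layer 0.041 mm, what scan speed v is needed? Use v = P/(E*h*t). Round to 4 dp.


v = 257 / (116.2*0.121*0.041) = 445.8182 mm/s


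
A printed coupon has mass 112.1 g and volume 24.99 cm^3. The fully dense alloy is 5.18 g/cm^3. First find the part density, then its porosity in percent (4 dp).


rho_part = 112.1 / 24.99 = 4.48579432 g/cm^3
Porosity = (1 - 4.48579432/5.18)*100 = 13.4017 %


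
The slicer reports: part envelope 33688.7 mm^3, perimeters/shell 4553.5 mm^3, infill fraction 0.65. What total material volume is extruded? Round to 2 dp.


V_infill = (33688.7 - 4553.5) * 0.65 = 18937.88
V_total = 4553.5 + 18937.88 = 23491.38 mm^3


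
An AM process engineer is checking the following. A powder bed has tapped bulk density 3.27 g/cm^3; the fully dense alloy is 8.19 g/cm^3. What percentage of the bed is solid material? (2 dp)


Packing = (3.27/8.19)*100 = 39.93 %


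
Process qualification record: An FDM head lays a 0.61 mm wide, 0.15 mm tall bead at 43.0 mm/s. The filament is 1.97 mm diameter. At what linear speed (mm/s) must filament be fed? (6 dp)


Q = 0.61 * 0.15 * 43.0 = 3.9345 mm^3/s
A_fil = pi*(1.97/2)^2 = 3.04805173 mm^2
v_feed = 3.9345 / 3.04805173 = 1.290825 mm/s


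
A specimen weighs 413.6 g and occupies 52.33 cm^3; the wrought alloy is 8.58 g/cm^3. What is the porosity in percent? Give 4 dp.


rho_part = 413.6 / 52.33 = 7.90368813 g/cm^3
Porosity = (1 - 7.90368813/8.58)*100 = 7.8824 %


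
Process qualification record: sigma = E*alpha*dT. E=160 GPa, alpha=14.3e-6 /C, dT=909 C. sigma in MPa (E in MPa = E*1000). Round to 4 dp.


sigma = 160*1000 * 14.3e-6 * 909 = 2079.792 MPa


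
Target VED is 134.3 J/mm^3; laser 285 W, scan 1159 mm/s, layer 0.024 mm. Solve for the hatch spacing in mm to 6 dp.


h = 285 / (134.3*1159*0.024) = 0.076291 mm


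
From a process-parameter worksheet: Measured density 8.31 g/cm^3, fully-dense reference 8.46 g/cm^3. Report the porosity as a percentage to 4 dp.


Porosity = (1-8.31/8.46)*100 = 1.773 %


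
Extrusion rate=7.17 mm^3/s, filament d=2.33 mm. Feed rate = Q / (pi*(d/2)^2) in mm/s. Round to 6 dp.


A = pi*(2.33/2)^2 = 4.263848
v = 7.17 / 4.263848 = 1.68158 mm/s


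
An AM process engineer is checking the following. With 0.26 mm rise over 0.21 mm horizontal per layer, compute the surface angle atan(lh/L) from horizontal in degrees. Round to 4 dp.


angle = atan(0.26/0.21) = 51.0725 degrees


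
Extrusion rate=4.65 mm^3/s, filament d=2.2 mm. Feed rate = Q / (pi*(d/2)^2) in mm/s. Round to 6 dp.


A = pi*(2.2/2)^2 = 3.801327
v = 4.65 / 3.801327 = 1.223257 mm/s


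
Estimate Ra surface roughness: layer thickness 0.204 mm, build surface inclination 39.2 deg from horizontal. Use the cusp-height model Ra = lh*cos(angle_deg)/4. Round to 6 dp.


Ra = 0.204 * cos(39.2) / 4 = 0.039522 mm


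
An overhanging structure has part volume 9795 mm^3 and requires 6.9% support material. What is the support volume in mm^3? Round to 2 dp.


V_support = 9795 * 0.069 = 675.86 mm^3


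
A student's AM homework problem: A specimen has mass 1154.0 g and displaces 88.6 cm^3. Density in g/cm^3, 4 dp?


rho = 1154.0 / 88.6 = 13.0248 g/cm^3


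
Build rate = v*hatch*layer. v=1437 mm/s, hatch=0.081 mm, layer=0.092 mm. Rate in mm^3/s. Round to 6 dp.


Rate = 1437 * 0.081 * 0.092 = 10.708524 mm^3/s


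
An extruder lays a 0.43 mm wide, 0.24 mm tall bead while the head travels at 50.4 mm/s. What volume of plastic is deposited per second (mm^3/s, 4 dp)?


Rate = 0.43 * 0.24 * 50.4 = 5.2013 mm^3/s


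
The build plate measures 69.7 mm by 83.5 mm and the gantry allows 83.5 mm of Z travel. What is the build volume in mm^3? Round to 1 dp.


V = 69.7 * 83.5 * 83.5 = 485965.8 mm^3


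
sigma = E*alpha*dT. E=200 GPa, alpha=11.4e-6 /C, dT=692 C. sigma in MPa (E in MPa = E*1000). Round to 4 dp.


sigma = 200*1000 * 11.4e-6 * 692 = 1577.76 MPa


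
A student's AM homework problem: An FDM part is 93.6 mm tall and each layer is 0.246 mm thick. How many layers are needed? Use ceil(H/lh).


Layers = ceil(93.6/0.246) = 381


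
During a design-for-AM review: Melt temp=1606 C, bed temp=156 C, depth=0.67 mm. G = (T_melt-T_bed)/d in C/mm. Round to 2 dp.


G = (1606-156)/0.67 = 2164.18 C/mm


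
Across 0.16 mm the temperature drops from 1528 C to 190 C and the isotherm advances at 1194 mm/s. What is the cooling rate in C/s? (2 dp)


G = (1528-190)/0.16 = 8362.5 C/mm
CR = 8362.5 * 1194 = 9984825.0 C/s
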